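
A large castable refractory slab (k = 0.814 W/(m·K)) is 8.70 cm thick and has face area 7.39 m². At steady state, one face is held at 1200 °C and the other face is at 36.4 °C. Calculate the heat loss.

Q = kA·ΔT/L = 0.814 × 7.39 × |1200 °C − 36.4 °C| / 0.0870 = 80500 W

Q = 80500 W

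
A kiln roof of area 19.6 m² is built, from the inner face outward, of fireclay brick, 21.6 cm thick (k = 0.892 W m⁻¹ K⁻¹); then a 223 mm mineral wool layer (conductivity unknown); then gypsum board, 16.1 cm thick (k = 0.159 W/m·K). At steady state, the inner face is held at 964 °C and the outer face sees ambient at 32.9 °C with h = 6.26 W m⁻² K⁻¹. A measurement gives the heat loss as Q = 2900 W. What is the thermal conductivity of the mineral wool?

k = 0.0457 W/m·K

ΣR = ΔT/Q = |964 − 32.9|/2900 = 0.3211 K/W
Known resistances:
  R_fireclay brick = L/(kA) = 0.216/(0.892·19.6) = 0.01235 K/W
  R_gypsum board = L/(kA) = 0.161/(0.159·19.6) = 0.05166 K/W
  R_conv,out = 1/(hA) = 1/(6.26·19.6) = 0.008150 K/W
R_mineral wool = ΣR − ΣR_known = 0.3211 − 0.07216 = 0.2489 K/W
L/(kA) = 0.2489 ⇒ k = 0.223/(0.2489·19.6) = 0.0457 W/m·K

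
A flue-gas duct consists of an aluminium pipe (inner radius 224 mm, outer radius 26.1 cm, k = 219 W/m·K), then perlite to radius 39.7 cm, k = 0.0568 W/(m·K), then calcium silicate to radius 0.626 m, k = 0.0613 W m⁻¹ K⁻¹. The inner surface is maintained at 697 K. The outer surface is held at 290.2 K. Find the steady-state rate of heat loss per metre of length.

Q' = 173 W/m

Resistance network (inner→outer):
  R'_aluminium = ln(0.261/0.224)/(2πk) = 0.1529/(2π·219) = 1.111×10^-4 m·K/W
  R'_perlite = ln(0.397/0.261)/(2πk) = 0.4194/(2π·0.0568) = 1.175 m·K/W
  R'_calcium silicate = ln(0.626/0.397)/(2πk) = 0.4554/(2π·0.0613) = 1.182 m·K/W
ΣR = 1.111×10^-4 + 1.175 + 1.182 = 2.357 m·K/W
Q' = ΔT/ΣR = (697 K − 290.2 K)/2.357 = 173 W/m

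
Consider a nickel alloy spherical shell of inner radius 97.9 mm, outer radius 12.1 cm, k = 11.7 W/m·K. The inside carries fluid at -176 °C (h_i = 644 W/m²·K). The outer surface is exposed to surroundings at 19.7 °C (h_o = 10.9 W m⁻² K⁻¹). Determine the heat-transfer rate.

Series thermal resistances, inner to outer:
  R_conv,in = 1/(4πr²h) = 1/(4π·0.0979²·644) = 0.01289 K/W
  R_nickel alloy = (1/0.0979 − 1/0.121)/(4πk) = 1.950/(4π·11.7) = 0.01326 K/W
  R_conv,out = 1/(4πr²h) = 1/(4π·0.121²·10.9) = 0.4986 K/W
ΣR = 0.01289 + 0.01326 + 0.4986 = 0.5247 K/W
Q = ΔT/ΣR = (-176 °C − 19.7 °C)/0.5247 = -373 W
(Negative Q ⇒ heat flows inward; heat gain = 373 W.)

Q = 373 W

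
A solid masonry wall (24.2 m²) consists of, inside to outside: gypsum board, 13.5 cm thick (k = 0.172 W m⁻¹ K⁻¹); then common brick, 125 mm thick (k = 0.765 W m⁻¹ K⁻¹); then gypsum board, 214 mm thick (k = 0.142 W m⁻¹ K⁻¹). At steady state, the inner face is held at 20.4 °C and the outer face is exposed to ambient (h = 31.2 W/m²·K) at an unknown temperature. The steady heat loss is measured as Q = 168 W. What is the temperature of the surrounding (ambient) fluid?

T_out = 3.13 °C

Sum the resistances:
  R_gypsum board = L/(kA) = 0.135/(0.172·24.2) = 0.03243 K/W
  R_common brick = L/(kA) = 0.125/(0.765·24.2) = 0.006752 K/W
  R_gypsum board = L/(kA) = 0.214/(0.142·24.2) = 0.06227 K/W
  R_conv,out = 1/(hA) = 1/(31.2·24.2) = 0.001324 K/W
ΣR = 0.1028 K/W
ΔT = Q·ΣR = 168 × 0.1028 = 17.27 K
Heat flows outward, so T_out = T_in − ΔT = 20.4 − 17.27 = 3.13 °C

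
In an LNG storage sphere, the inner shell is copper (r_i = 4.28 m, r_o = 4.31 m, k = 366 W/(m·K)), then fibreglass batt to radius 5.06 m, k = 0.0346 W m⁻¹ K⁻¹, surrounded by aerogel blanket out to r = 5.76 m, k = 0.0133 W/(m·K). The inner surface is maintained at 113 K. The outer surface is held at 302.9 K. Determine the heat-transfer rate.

Q = 852 W

Series thermal resistances, inner to outer:
  R_copper = (1/4.28 − 1/4.31)/(4πk) = 0.001626/(4π·366) = 3.536×10^-7 K/W
  R_fibreglass batt = (1/4.31 − 1/5.06)/(4πk) = 0.03439/(4π·0.0346) = 0.07909 K/W
  R_aerogel blanket = (1/5.06 − 1/5.76)/(4πk) = 0.02402/(4π·0.0133) = 0.1437 K/W
ΣR = 3.536×10^-7 + 0.07909 + 0.1437 = 0.2228 K/W
Q = ΔT/ΣR = (113 K − 302.9 K)/0.2228 = -852 W
(Negative Q ⇒ heat flows inward; heat gain = 852 W.)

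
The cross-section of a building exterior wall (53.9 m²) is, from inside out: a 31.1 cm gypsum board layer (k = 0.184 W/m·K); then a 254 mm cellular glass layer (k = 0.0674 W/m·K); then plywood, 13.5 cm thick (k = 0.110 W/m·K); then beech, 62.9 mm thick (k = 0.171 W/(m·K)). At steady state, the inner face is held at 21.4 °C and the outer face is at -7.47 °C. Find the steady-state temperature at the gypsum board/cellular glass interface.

Resistance network (inner→outer):
  R_gypsum board = L/(kA) = 0.311/(0.184·53.9) = 0.03136 K/W
  R_cellular glass = L/(kA) = 0.254/(0.0674·53.9) = 0.06992 K/W
  R_plywood = L/(kA) = 0.135/(0.110·53.9) = 0.02277 K/W
  R_beech = L/(kA) = 0.0629/(0.171·53.9) = 0.006824 K/W
ΣR = 0.03136 + 0.06992 + 0.02277 + 0.006824 = 0.1309 K/W
Q = ΔT/ΣR = (21.4 °C − -7.47 °C)/0.1309 = 220.6 W
From the inner boundary to the gypsum board/cellular glass interface, ΣR_partial = 0.03136 K/W.
T_interface = T_in − Q·ΣR_partial = 21.4 °C − (220.6)(0.03136) = 14.5 °C

T = 14.5 °C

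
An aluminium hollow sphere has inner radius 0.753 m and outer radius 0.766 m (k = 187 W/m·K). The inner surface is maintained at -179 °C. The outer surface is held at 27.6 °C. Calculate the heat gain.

Q = 2.15×10^7 W

Q = 4πk·ΔT/(1/r₁ − 1/r₂) = 4π × 187 × 206.6 / (1/0.753 − 1/0.766) = 2.15×10^7 W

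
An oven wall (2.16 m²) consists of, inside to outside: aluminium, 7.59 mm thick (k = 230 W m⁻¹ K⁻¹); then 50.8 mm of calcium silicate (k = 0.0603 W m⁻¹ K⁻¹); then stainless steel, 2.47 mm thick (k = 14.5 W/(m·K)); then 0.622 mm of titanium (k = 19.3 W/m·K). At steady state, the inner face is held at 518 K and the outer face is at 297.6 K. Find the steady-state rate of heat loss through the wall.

Resistance network (inner→outer):
  R_aluminium = L/(kA) = 0.00759/(230·2.16) = 1.528×10^-5 K/W
  R_calcium silicate = L/(kA) = 0.0508/(0.0603·2.16) = 0.3900 K/W
  R_stainless steel = L/(kA) = 0.00247/(14.5·2.16) = 7.886×10^-5 K/W
  R_titanium = L/(kA) = 6.22×10^-4/(19.3·2.16) = 1.492×10^-5 K/W
ΣR = 1.528×10^-5 + 0.3900 + 7.886×10^-5 + 1.492×10^-5 = 0.3901 K/W
Q = ΔT/ΣR = (518 K − 297.6 K)/0.3901 = 565 W

Q = 565 W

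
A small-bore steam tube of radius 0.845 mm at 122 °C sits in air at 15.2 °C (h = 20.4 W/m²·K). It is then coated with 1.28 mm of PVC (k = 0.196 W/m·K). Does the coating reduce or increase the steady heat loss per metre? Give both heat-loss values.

Critical radius for a cylinder: r_cr = k/h = 0.00961 m = 0.961 cm.
Outer radius after coating: r₂ = 8.45×10^-4 + 0.00128 = 0.002125 m.
Since r₁ < r_cr and r₂ ≤ r_cr, the coating moves toward the maximum at r_cr — heat loss rises.
Bare: R = 1/(2πr₁h) = 9.233 m·K/W; Q = 106.8/9.233 = 11.6 W/m.
Coated: R = R_cond + R_conv = 4.420 m·K/W; Q = 106.8/4.420 = 24.2 W/m.

increases: 11.6 → 24.2 W/m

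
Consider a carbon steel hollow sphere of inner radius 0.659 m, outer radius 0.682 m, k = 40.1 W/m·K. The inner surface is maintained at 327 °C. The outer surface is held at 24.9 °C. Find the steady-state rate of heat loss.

Q = 4πk·ΔT/(1/r₁ − 1/r₂) = 4π × 40.1 × 302.1 / (1/0.659 − 1/0.682) = 2.97×10^6 W

Q = 2970 kW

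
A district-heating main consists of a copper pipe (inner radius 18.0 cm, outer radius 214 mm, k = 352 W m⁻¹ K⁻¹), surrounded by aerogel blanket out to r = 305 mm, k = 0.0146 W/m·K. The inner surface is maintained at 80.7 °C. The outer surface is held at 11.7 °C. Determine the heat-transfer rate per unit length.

Treat each layer as a resistance in series:
  R'_copper = ln(0.214/0.180)/(2πk) = 0.1730/(2π·352) = 7.823×10^-5 m·K/W
  R'_aerogel blanket = ln(0.305/0.214)/(2πk) = 0.3543/(2π·0.0146) = 3.863 m·K/W
ΣR = 7.823×10^-5 + 3.863 = 3.863 m·K/W
Q' = ΔT/ΣR = (80.7 °C − 11.7 °C)/3.863 = 17.9 W/m

Q' = 17.9 W/m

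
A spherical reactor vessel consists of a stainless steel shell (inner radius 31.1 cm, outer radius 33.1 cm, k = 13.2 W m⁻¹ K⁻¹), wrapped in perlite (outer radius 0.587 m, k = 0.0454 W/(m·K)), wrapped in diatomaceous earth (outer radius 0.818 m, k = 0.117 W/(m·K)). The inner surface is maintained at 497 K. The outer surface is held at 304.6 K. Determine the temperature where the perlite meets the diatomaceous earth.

Resistance network (inner→outer):
  R_stainless steel = (1/0.311 − 1/0.331)/(4πk) = 0.1943/(4π·13.2) = 0.001171 K/W
  R_perlite = (1/0.331 − 1/0.587)/(4πk) = 1.318/(4π·0.0454) = 2.309 K/W
  R_diatomaceous earth = (1/0.587 − 1/0.818)/(4πk) = 0.4811/(4π·0.117) = 0.3272 K/W
ΣR = 0.001171 + 2.309 + 0.3272 = 2.637 K/W
Q = ΔT/ΣR = (497 K − 304.6 K)/2.637 = 72.96 W
From the inner boundary to the perlite/diatomaceous earth interface, ΣR_partial = 2.310 K/W.
T_interface = T_in − Q·ΣR_partial = 497 K − (72.96)(2.310) = 328.5 K

T = 328.5 K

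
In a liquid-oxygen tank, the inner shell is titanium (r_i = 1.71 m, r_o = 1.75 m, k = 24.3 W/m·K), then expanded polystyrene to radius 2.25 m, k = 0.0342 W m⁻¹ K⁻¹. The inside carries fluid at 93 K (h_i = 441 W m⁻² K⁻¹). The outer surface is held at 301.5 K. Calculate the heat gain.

Q = 705 W

Treat each layer as a resistance in series:
  R_conv,in = 1/(4πr²h) = 1/(4π·1.71²·441) = 6.171×10^-5 K/W
  R_titanium = (1/1.71 − 1/1.75)/(4πk) = 0.01337/(4π·24.3) = 4.377×10^-5 K/W
  R_expanded polystyrene = (1/1.75 − 1/2.25)/(4πk) = 0.1270/(4π·0.0342) = 0.2955 K/W
ΣR = 6.171×10^-5 + 4.377×10^-5 + 0.2955 = 0.2956 K/W
Q = ΔT/ΣR = (93 K − 301.5 K)/0.2956 = -705 W
(Negative Q ⇒ heat flows inward; heat gain = 705 W.)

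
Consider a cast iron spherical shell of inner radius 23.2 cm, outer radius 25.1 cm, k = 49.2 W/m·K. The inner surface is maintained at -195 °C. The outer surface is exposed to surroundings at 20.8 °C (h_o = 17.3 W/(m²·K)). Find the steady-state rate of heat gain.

Resistance network (inner→outer):
  R_cast iron = (1/0.232 − 1/0.251)/(4πk) = 0.3263/(4π·49.2) = 5.277×10^-4 K/W
  R_conv,out = 1/(4πr²h) = 1/(4π·0.251²·17.3) = 0.07301 K/W
ΣR = 5.277×10^-4 + 0.07301 = 0.07354 K/W
Q = ΔT/ΣR = (-195 °C − 20.8 °C)/0.07354 = -2930 W
(Negative Q ⇒ heat flows inward; heat gain = 2930 W.)

Q = 2930 W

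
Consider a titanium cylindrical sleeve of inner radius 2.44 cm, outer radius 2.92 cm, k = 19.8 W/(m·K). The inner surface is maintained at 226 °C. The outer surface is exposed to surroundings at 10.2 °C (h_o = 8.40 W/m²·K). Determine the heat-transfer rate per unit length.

Q' = 332 W/m

Series thermal resistances, inner to outer:
  R'_titanium = ln(0.0292/0.0244)/(2πk) = 0.1796/(2π·19.8) = 0.001444 m·K/W
  R'_conv,out = 1/(2πr h) = 1/(2π·0.0292·8.40) = 0.6489 m·K/W
ΣR = 0.001444 + 0.6489 = 0.6503 m·K/W
Q' = ΔT/ΣR = (226 °C − 10.2 °C)/0.6503 = 332 W/m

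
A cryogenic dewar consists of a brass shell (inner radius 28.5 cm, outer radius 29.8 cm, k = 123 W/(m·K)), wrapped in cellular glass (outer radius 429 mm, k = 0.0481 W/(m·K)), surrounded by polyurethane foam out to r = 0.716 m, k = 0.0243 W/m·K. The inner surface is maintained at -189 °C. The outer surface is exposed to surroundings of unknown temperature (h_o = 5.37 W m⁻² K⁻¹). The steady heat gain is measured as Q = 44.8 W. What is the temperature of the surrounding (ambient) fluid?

T_out = 25.3 °C

Series resistances:
  R_brass = (1/0.285 − 1/0.298)/(4πk) = 0.1531/(4π·123) = 9.903×10^-5 K/W
  R_cellular glass = (1/0.298 − 1/0.429)/(4πk) = 1.025/(4π·0.0481) = 1.695 K/W
  R_polyurethane foam = (1/0.429 − 1/0.716)/(4πk) = 0.9344/(4π·0.0243) = 3.060 K/W
  R_conv,out = 1/(4πr²h) = 1/(4π·0.716²·5.37) = 0.02891 K/W
ΣR = 4.784 K/W
ΔT = Q·ΣR = 44.8 × 4.784 = 214.3 K
Heat flows inward, so T_out = T_in + ΔT = -189 + 214.3 = 25.3 °C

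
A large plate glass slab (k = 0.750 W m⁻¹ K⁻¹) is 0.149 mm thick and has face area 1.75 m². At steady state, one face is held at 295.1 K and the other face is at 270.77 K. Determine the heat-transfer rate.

Q = 2.14×10^5 W

Q = kA·ΔT/L = 0.750 × 1.75 × |295.1 K − 270.77 K| / 1.49×10^-4 = 2.14×10^5 W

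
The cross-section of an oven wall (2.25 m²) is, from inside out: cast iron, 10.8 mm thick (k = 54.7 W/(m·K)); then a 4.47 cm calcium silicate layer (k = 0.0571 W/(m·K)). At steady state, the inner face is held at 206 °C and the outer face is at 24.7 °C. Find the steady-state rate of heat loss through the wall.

Q = 521 W

Series thermal resistances, inner to outer:
  R_cast iron = L/(kA) = 0.0108/(54.7·2.25) = 8.775×10^-5 K/W
  R_calcium silicate = L/(kA) = 0.0447/(0.0571·2.25) = 0.3479 K/W
ΣR = 8.775×10^-5 + 0.3479 = 0.3480 K/W
Q = ΔT/ΣR = (206 °C − 24.7 °C)/0.3480 = 521 W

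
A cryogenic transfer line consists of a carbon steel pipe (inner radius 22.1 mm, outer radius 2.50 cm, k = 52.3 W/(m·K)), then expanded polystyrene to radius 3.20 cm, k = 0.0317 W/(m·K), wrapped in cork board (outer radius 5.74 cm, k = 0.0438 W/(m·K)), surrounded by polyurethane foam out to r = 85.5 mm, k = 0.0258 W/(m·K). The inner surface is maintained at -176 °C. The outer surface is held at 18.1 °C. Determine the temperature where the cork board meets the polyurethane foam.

T = -63.9 °C

Resistance network (inner→outer):
  R'_carbon steel = ln(0.0250/0.0221)/(2πk) = 0.1233/(2π·52.3) = 3.752×10^-4 m·K/W
  R'_expanded polystyrene = ln(0.0320/0.0250)/(2πk) = 0.2469/(2π·0.0317) = 1.239 m·K/W
  R'_cork board = ln(0.0574/0.0320)/(2πk) = 0.5843/(2π·0.0438) = 2.123 m·K/W
  R'_polyurethane foam = ln(0.0855/0.0574)/(2πk) = 0.3985/(2π·0.0258) = 2.458 m·K/W
ΣR = 3.752×10^-4 + 1.239 + 2.123 + 2.458 = 5.820 m·K/W
Q' = ΔT/ΣR = (-176 °C − 18.1 °C)/5.820 = -33.35 W/m
From the inner boundary to the cork board/polyurethane foam interface, ΣR_partial = 3.362 m·K/W.
T_interface = T_in − Q'·ΣR_partial = -176 °C − (-33.35)(3.362) = -63.9 °C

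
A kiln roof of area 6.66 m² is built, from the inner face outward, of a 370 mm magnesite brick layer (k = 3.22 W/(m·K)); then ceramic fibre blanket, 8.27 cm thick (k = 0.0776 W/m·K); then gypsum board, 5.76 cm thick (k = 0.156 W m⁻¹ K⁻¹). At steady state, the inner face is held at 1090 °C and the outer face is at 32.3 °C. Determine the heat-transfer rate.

Treat each layer as a resistance in series:
  R_magnesite brick = L/(kA) = 0.370/(3.22·6.66) = 0.01725 K/W
  R_ceramic fibre blanket = L/(kA) = 0.0827/(0.0776·6.66) = 0.1600 K/W
  R_gypsum board = L/(kA) = 0.0576/(0.156·6.66) = 0.05544 K/W
ΣR = 0.01725 + 0.1600 + 0.05544 = 0.2327 K/W
Q = ΔT/ΣR = (1090 °C − 32.3 °C)/0.2327 = 4550 W

Q = 4.55 kW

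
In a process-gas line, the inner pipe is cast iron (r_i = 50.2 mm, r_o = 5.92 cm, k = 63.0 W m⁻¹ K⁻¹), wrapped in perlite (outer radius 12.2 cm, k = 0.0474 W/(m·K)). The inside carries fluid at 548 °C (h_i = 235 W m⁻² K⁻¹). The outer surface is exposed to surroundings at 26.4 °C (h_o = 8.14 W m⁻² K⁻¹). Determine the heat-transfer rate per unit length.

Q' = 200 W/m

Resistance network (inner→outer):
  R'_conv,in = 1/(2πr h) = 1/(2π·0.0502·235) = 0.01349 m·K/W
  R'_cast iron = ln(0.0592/0.0502)/(2πk) = 0.1649/(2π·63.0) = 4.166×10^-4 m·K/W
  R'_perlite = ln(0.122/0.0592)/(2πk) = 0.7231/(2π·0.0474) = 2.428 m·K/W
  R'_conv,out = 1/(2πr h) = 1/(2π·0.122·8.14) = 0.1603 m·K/W
ΣR = 0.01349 + 4.166×10^-4 + 2.428 + 0.1603 = 2.602 m·K/W
Q' = ΔT/ΣR = (548 °C − 26.4 °C)/2.602 = 200 W/m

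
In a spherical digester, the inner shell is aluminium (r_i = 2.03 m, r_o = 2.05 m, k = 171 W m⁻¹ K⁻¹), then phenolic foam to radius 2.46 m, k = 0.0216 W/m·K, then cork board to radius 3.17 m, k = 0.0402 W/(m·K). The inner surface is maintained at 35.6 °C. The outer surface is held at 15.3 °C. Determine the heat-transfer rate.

Series thermal resistances, inner to outer:
  R_aluminium = (1/2.03 − 1/2.05)/(4πk) = 0.004806/(4π·171) = 2.237×10^-6 K/W
  R_phenolic foam = (1/2.05 − 1/2.46)/(4πk) = 0.08130/(4π·0.0216) = 0.2995 K/W
  R_cork board = (1/2.46 − 1/3.17)/(4πk) = 0.09105/(4π·0.0402) = 0.1802 K/W
ΣR = 2.237×10^-6 + 0.2995 + 0.1802 = 0.4797 K/W
Q = ΔT/ΣR = (35.6 °C − 15.3 °C)/0.4797 = 42.3 W

Q = 42.3 W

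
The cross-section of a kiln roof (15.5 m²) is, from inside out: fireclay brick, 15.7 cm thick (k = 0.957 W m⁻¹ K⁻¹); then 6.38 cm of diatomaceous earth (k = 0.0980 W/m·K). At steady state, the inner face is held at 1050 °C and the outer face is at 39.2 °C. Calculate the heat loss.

Q = 19.2 kW

Series thermal resistances, inner to outer:
  R_fireclay brick = L/(kA) = 0.157/(0.957·15.5) = 0.01058 K/W
  R_diatomaceous earth = L/(kA) = 0.0638/(0.0980·15.5) = 0.04200 K/W
ΣR = 0.01058 + 0.04200 = 0.05258 K/W
Q = ΔT/ΣR = (1050 °C − 39.2 °C)/0.05258 = 19200 W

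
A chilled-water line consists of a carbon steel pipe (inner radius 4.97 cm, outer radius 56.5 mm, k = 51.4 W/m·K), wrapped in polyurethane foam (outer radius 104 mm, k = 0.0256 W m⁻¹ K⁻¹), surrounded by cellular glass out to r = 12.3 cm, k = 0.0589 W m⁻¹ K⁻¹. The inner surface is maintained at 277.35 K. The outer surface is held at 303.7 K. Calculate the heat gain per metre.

Q' = 6.20 W/m

Resistance network (inner→outer):
  R'_carbon steel = ln(0.0565/0.0497)/(2πk) = 0.1282/(2π·51.4) = 3.971×10^-4 m·K/W
  R'_polyurethane foam = ln(0.104/0.0565)/(2πk) = 0.6102/(2π·0.0256) = 3.793 m·K/W
  R'_cellular glass = ln(0.123/0.104)/(2πk) = 0.1678/(2π·0.0589) = 0.4534 m·K/W
ΣR = 3.971×10^-4 + 3.793 + 0.4534 = 4.247 m·K/W
Q' = ΔT/ΣR = (277.35 K − 303.7 K)/4.247 = -6.20 W/m
(Negative Q' ⇒ heat flows inward; heat gain = 6.20 W/m.)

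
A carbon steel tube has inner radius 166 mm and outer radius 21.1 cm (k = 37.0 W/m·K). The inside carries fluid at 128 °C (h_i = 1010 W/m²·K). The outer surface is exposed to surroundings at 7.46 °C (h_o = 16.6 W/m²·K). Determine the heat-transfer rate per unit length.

Resistance network (inner→outer):
  R'_conv,in = 1/(2πr h) = 1/(2π·0.166·1010) = 9.493×10^-4 m·K/W
  R'_carbon steel = ln(0.211/0.166)/(2πk) = 0.2399/(2π·37.0) = 0.001032 m·K/W
  R'_conv,out = 1/(2πr h) = 1/(2π·0.211·16.6) = 0.04544 m·K/W
ΣR = 9.493×10^-4 + 0.001032 + 0.04544 = 0.04742 m·K/W
Q' = ΔT/ΣR = (128 °C − 7.46 °C)/0.04742 = 2540 W/m

Q' = 2540 W/m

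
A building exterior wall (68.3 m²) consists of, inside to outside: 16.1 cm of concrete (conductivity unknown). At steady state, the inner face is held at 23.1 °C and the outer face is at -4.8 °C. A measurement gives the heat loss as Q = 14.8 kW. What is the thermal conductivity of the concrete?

k = 1.25 W/m·K

ΣR = ΔT/Q = |23.1 − -4.8|/14800 = 0.001885 K/W
L/(kA) = 0.001885 ⇒ k = 0.161/(0.001885·68.3) = 1.25 W/m·K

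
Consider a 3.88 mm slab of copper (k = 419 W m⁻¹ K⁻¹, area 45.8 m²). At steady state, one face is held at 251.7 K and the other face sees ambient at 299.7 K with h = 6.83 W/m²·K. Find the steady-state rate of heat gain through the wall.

Treat each layer as a resistance in series:
  R_copper = L/(kA) = 0.00388/(419·45.8) = 2.022×10^-7 K/W
  R_conv,out = 1/(hA) = 1/(6.83·45.8) = 0.003197 K/W
ΣR = 2.022×10^-7 + 0.003197 = 0.003197 K/W
Q = ΔT/ΣR = (251.7 K − 299.7 K)/0.003197 = -15000 W
(Negative Q ⇒ heat flows inward; heat gain = 15000 W.)

Q = 15.0 kW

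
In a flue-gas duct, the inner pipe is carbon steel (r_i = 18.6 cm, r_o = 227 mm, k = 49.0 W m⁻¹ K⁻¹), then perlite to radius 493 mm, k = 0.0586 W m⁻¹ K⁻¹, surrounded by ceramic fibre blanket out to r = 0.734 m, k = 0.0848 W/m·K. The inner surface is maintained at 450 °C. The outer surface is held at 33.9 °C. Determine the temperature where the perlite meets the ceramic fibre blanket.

T = 143 °C

Treat each layer as a resistance in series:
  R'_carbon steel = ln(0.227/0.186)/(2πk) = 0.1992/(2π·49.0) = 6.470×10^-4 m·K/W
  R'_perlite = ln(0.493/0.227)/(2πk) = 0.7756/(2π·0.0586) = 2.106 m·K/W
  R'_ceramic fibre blanket = ln(0.734/0.493)/(2πk) = 0.3980/(2π·0.0848) = 0.7470 m·K/W
ΣR = 6.470×10^-4 + 2.106 + 0.7470 = 2.854 m·K/W
Q' = ΔT/ΣR = (450 °C − 33.9 °C)/2.854 = 145.8 W/m
From the inner boundary to the perlite/ceramic fibre blanket interface, ΣR_partial = 2.107 m·K/W.
T_interface = T_in − Q'·ΣR_partial = 450 °C − (145.8)(2.107) = 143 °C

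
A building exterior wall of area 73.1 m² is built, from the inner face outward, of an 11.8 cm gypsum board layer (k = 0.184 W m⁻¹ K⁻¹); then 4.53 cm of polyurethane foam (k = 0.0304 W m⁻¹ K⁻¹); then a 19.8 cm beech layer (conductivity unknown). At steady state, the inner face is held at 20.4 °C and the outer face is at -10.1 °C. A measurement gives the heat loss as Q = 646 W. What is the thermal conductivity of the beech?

k = 0.150 W/m·K

ΣR = ΔT/Q = |20.4 − -10.1|/646 = 0.04721 K/W
Known resistances:
  R_gypsum board = L/(kA) = 0.118/(0.184·73.1) = 0.008773 K/W
  R_polyurethane foam = L/(kA) = 0.0453/(0.0304·73.1) = 0.02038 K/W
R_beech = ΣR − ΣR_known = 0.04721 − 0.02915 = 0.01806 K/W
L/(kA) = 0.01806 ⇒ k = 0.198/(0.01806·73.1) = 0.150 W/m·K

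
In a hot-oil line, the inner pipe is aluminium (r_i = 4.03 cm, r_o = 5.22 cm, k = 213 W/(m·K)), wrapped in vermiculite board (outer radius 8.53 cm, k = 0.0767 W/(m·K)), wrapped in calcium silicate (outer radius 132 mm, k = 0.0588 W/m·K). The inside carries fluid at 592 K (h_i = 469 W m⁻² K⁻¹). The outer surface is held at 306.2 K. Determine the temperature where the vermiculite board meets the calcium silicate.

Treat each layer as a resistance in series:
  R'_conv,in = 1/(2πr h) = 1/(2π·0.0403·469) = 0.008421 m·K/W
  R'_aluminium = ln(0.0522/0.0403)/(2πk) = 0.2587/(2π·213) = 1.933×10^-4 m·K/W
  R'_vermiculite board = ln(0.0853/0.0522)/(2πk) = 0.4911/(2π·0.0767) = 1.019 m·K/W
  R'_calcium silicate = ln(0.132/0.0853)/(2πk) = 0.4366/(2π·0.0588) = 1.182 m·K/W
ΣR = 0.008421 + 1.933×10^-4 + 1.019 + 1.182 = 2.210 m·K/W
Q' = ΔT/ΣR = (592 K − 306.2 K)/2.210 = 129.3 W/m
From the inner boundary to the vermiculite board/calcium silicate interface, ΣR_partial = 1.028 m·K/W.
T_interface = T_in − Q'·ΣR_partial = 592 K − (129.3)(1.028) = 459 K

T = 459 K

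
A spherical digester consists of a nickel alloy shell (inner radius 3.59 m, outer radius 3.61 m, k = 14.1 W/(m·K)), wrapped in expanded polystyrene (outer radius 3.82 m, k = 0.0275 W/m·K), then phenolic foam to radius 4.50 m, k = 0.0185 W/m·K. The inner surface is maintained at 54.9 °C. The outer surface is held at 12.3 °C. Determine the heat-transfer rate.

Resistance network (inner→outer):
  R_nickel alloy = (1/3.59 − 1/3.61)/(4πk) = 0.001543/(4π·14.1) = 8.710×10^-6 K/W
  R_expanded polystyrene = (1/3.61 − 1/3.82)/(4πk) = 0.01523/(4π·0.0275) = 0.04407 K/W
  R_phenolic foam = (1/3.82 − 1/4.50)/(4πk) = 0.03956/(4π·0.0185) = 0.1702 K/W
ΣR = 8.710×10^-6 + 0.04407 + 0.1702 = 0.2143 K/W
Q = ΔT/ΣR = (54.9 °C − 12.3 °C)/0.2143 = 199 W

Q = 199 W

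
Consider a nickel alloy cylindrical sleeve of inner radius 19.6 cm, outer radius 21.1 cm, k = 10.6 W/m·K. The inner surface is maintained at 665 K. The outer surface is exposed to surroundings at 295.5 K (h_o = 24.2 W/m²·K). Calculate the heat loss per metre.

Series thermal resistances, inner to outer:
  R'_nickel alloy = ln(0.211/0.196)/(2πk) = 0.07374/(2π·10.6) = 0.001107 m·K/W
  R'_conv,out = 1/(2πr h) = 1/(2π·0.211·24.2) = 0.03117 m·K/W
ΣR = 0.001107 + 0.03117 = 0.03228 m·K/W
Q' = ΔT/ΣR = (665 K − 295.5 K)/0.03228 = 11400 W/m

Q' = 11.4 kW/m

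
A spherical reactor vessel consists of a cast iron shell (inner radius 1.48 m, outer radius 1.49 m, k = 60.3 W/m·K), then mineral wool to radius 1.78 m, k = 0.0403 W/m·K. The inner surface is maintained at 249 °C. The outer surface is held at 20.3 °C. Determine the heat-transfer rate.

Q = 1060 W

Resistance network (inner→outer):
  R_cast iron = (1/1.48 − 1/1.49)/(4πk) = 0.004535/(4π·60.3) = 5.984×10^-6 K/W
  R_mineral wool = (1/1.49 − 1/1.78)/(4πk) = 0.1093/(4π·0.0403) = 0.2159 K/W
ΣR = 5.984×10^-6 + 0.2159 = 0.2159 K/W
Q = ΔT/ΣR = (249 °C − 20.3 °C)/0.2159 = 1060 W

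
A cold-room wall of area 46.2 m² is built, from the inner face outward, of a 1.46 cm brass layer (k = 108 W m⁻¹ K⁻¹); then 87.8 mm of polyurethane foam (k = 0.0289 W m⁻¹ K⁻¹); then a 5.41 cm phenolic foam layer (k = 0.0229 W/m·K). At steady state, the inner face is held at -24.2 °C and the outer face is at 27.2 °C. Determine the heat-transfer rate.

Q = 440 W

Series thermal resistances, inner to outer:
  R_brass = L/(kA) = 0.0146/(108·46.2) = 2.926×10^-6 K/W
  R_polyurethane foam = L/(kA) = 0.0878/(0.0289·46.2) = 0.06576 K/W
  R_phenolic foam = L/(kA) = 0.0541/(0.0229·46.2) = 0.05114 K/W
ΣR = 2.926×10^-6 + 0.06576 + 0.05114 = 0.1169 K/W
Q = ΔT/ΣR = (-24.2 °C − 27.2 °C)/0.1169 = -440 W
(Negative Q ⇒ heat flows inward; heat gain = 440 W.)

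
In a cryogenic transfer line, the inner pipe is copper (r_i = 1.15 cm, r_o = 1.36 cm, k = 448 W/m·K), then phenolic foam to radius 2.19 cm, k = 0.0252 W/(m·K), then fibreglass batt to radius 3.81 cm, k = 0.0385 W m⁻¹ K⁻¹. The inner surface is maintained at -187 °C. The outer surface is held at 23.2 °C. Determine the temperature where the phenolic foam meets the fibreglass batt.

Resistance network (inner→outer):
  R'_copper = ln(0.0136/0.0115)/(2πk) = 0.1677/(2π·448) = 5.958×10^-5 m·K/W
  R'_phenolic foam = ln(0.0219/0.0136)/(2πk) = 0.4764/(2π·0.0252) = 3.009 m·K/W
  R'_fibreglass batt = ln(0.0381/0.0219)/(2πk) = 0.5537/(2π·0.0385) = 2.289 m·K/W
ΣR = 5.958×10^-5 + 3.009 + 2.289 = 5.298 m·K/W
Q' = ΔT/ΣR = (-187 °C − 23.2 °C)/5.298 = -39.68 W/m
From the inner boundary to the phenolic foam/fibreglass batt interface, ΣR_partial = 3.009 m·K/W.
T_interface = T_in − Q'·ΣR_partial = -187 °C − (-39.68)(3.009) = -67.6 °C

T = -67.6 °C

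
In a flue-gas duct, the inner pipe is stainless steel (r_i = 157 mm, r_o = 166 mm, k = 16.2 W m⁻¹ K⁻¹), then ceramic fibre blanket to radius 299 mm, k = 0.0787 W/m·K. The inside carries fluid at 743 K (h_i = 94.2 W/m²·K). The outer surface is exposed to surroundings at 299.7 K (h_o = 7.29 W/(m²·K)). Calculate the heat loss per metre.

Treat each layer as a resistance in series:
  R'_conv,in = 1/(2πr h) = 1/(2π·0.157·94.2) = 0.01076 m·K/W
  R'_stainless steel = ln(0.166/0.157)/(2πk) = 0.05574/(2π·16.2) = 5.476×10^-4 m·K/W
  R'_ceramic fibre blanket = ln(0.299/0.166)/(2πk) = 0.5885/(2π·0.0787) = 1.190 m·K/W
  R'_conv,out = 1/(2πr h) = 1/(2π·0.299·7.29) = 0.07302 m·K/W
ΣR = 0.01076 + 5.476×10^-4 + 1.190 + 0.07302 = 1.274 m·K/W
Q' = ΔT/ΣR = (743 K − 299.7 K)/1.274 = 348 W/m

Q' = 348 W/m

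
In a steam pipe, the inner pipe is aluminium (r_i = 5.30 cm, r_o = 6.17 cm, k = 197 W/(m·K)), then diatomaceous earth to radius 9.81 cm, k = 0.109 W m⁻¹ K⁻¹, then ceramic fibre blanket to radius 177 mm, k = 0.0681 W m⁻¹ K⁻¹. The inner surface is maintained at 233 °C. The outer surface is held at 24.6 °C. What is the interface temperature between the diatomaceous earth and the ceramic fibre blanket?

Series thermal resistances, inner to outer:
  R'_aluminium = ln(0.0617/0.0530)/(2πk) = 0.1520/(2π·197) = 1.228×10^-4 m·K/W
  R'_diatomaceous earth = ln(0.0981/0.0617)/(2πk) = 0.4637/(2π·0.109) = 0.6771 m·K/W
  R'_ceramic fibre blanket = ln(0.177/0.0981)/(2πk) = 0.5902/(2π·0.0681) = 1.379 m·K/W
ΣR = 1.228×10^-4 + 0.6771 + 1.379 = 2.056 m·K/W
Q' = ΔT/ΣR = (233 °C − 24.6 °C)/2.056 = 101.4 W/m
From the inner boundary to the diatomaceous earth/ceramic fibre blanket interface, ΣR_partial = 0.6772 m·K/W.
T_interface = T_in − Q'·ΣR_partial = 233 °C − (101.4)(0.6772) = 164 °C

T = 164 °C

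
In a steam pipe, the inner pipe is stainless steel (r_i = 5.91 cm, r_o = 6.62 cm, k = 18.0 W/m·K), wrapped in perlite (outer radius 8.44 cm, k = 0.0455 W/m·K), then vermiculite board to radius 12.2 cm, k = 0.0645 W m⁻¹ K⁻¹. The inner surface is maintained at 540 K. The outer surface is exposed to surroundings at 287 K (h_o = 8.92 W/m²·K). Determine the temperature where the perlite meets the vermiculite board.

T = 427 K

Series thermal resistances, inner to outer:
  R'_stainless steel = ln(0.0662/0.0591)/(2πk) = 0.1134/(2π·18.0) = 0.001003 m·K/W
  R'_perlite = ln(0.0844/0.0662)/(2πk) = 0.2429/(2π·0.0455) = 0.8496 m·K/W
  R'_vermiculite board = ln(0.122/0.0844)/(2πk) = 0.3685/(2π·0.0645) = 0.9092 m·K/W
  R'_conv,out = 1/(2πr h) = 1/(2π·0.122·8.92) = 0.1462 m·K/W
ΣR = 0.001003 + 0.8496 + 0.9092 + 0.1462 = 1.906 m·K/W
Q' = ΔT/ΣR = (540 K − 287 K)/1.906 = 132.7 W/m
From the inner boundary to the perlite/vermiculite board interface, ΣR_partial = 0.8506 m·K/W.
T_interface = T_in − Q'·ΣR_partial = 540 K − (132.7)(0.8506) = 427 K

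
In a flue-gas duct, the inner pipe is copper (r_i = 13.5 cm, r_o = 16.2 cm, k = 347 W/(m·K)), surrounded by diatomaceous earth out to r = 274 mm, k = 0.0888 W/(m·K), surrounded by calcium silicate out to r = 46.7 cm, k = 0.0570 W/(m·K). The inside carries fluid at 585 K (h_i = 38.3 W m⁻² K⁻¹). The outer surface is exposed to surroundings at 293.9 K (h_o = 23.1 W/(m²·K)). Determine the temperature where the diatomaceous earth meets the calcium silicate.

T = 471 K

Series thermal resistances, inner to outer:
  R'_conv,in = 1/(2πr h) = 1/(2π·0.135·38.3) = 0.03078 m·K/W
  R'_copper = ln(0.162/0.135)/(2πk) = 0.1823/(2π·347) = 8.362×10^-5 m·K/W
  R'_diatomaceous earth = ln(0.274/0.162)/(2πk) = 0.5255/(2π·0.0888) = 0.9419 m·K/W
  R'_calcium silicate = ln(0.467/0.274)/(2πk) = 0.5332/(2π·0.0570) = 1.489 m·K/W
  R'_conv,out = 1/(2πr h) = 1/(2π·0.467·23.1) = 0.01475 m·K/W
ΣR = 0.03078 + 8.362×10^-5 + 0.9419 + 1.489 + 0.01475 = 2.477 m·K/W
Q' = ΔT/ΣR = (585 K − 293.9 K)/2.477 = 117.5 W/m
From the inner boundary to the diatomaceous earth/calcium silicate interface, ΣR_partial = 0.9728 m·K/W.
T_interface = T_in − Q'·ΣR_partial = 585 K − (117.5)(0.9728) = 471 K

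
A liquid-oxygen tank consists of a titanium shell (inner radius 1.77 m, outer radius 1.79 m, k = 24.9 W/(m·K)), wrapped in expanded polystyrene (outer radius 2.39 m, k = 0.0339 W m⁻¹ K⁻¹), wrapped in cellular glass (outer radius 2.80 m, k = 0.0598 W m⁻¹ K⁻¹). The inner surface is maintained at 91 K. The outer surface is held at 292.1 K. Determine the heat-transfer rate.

Resistance network (inner→outer):
  R_titanium = (1/1.77 − 1/1.79)/(4πk) = 0.006313/(4π·24.9) = 2.017×10^-5 K/W
  R_expanded polystyrene = (1/1.79 − 1/2.39)/(4πk) = 0.1402/(4π·0.0339) = 0.3292 K/W
  R_cellular glass = (1/2.39 − 1/2.80)/(4πk) = 0.06127/(4π·0.0598) = 0.08153 K/W
ΣR = 2.017×10^-5 + 0.3292 + 0.08153 = 0.4108 K/W
Q = ΔT/ΣR = (91 K − 292.1 K)/0.4108 = -490 W
(Negative Q ⇒ heat flows inward; heat gain = 490 W.)

Q = 490 W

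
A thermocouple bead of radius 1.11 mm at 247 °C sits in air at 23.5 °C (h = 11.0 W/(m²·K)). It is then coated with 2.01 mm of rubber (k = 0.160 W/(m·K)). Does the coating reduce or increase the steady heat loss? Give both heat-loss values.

Critical radius for a sphere: r_cr = 2k/h = 0.0291 m = 2.91 cm.
Outer radius after coating: r₂ = 0.00111 + 0.00201 = 0.00312 m.
Since r₁ < r_cr and r₂ ≤ r_cr, the coating moves toward the maximum at r_cr — heat loss rises.
Bare: R = 1/(4πr₁²h) = 5872 K/W; Q = 223.5/5872 = 0.0381 W.
Coated: R = R_cond + R_conv = 1032 K/W; Q = 223.5/1032 = 0.217 W.

increases: 0.0381 → 0.217 W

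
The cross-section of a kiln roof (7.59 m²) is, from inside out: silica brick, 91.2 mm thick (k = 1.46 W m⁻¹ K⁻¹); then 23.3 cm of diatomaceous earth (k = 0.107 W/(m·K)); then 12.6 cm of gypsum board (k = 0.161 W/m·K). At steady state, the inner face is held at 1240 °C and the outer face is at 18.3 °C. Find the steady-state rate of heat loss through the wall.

Q = 3.07 kW

Series thermal resistances, inner to outer:
  R_silica brick = L/(kA) = 0.0912/(1.46·7.59) = 0.008230 K/W
  R_diatomaceous earth = L/(kA) = 0.233/(0.107·7.59) = 0.2869 K/W
  R_gypsum board = L/(kA) = 0.126/(0.161·7.59) = 0.1031 K/W
ΣR = 0.008230 + 0.2869 + 0.1031 = 0.3982 K/W
Q = ΔT/ΣR = (1240 °C − 18.3 °C)/0.3982 = 3070 W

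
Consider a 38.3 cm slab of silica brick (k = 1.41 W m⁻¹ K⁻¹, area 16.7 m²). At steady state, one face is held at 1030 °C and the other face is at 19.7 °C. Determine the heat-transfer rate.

Q = kA·ΔT/L = 1.41 × 16.7 × |1030 °C − 19.7 °C| / 0.383 = 62100 W

Q = 62100 W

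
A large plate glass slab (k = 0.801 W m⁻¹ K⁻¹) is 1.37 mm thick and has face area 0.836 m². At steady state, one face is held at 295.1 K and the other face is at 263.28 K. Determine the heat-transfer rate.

Q = kA·ΔT/L = 0.801 × 0.836 × |295.1 K − 263.28 K| / 0.00137 = 15600 W

Q = 15600 W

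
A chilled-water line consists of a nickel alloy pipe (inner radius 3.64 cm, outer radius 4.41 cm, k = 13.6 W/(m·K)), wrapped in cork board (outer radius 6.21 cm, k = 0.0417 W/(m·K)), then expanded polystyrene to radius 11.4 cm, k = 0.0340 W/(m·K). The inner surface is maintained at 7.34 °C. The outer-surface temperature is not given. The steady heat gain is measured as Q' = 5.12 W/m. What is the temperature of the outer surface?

T_out = 28.6 °C

Sum the resistances:
  R'_nickel alloy = ln(0.0441/0.0364)/(2πk) = 0.1919/(2π·13.6) = 0.002246 m·K/W
  R'_cork board = ln(0.0621/0.0441)/(2πk) = 0.3423/(2π·0.0417) = 1.306 m·K/W
  R'_expanded polystyrene = ln(0.114/0.0621)/(2πk) = 0.6075/(2π·0.0340) = 2.844 m·K/W
ΣR = 4.152 m·K/W
ΔT = Q'·ΣR = 5.12 × 4.152 = 21.26 K
Heat flows inward, so T_out = T_in + ΔT = 7.34 + 21.26 = 28.6 °C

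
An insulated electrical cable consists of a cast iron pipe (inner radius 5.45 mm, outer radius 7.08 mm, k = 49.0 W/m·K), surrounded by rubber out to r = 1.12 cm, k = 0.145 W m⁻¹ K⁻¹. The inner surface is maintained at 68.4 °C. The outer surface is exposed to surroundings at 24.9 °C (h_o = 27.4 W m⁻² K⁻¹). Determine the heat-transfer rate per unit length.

Q' = 42.5 W/m

Series thermal resistances, inner to outer:
  R'_cast iron = ln(0.00708/0.00545)/(2πk) = 0.2617/(2π·49.0) = 8.499×10^-4 m·K/W
  R'_rubber = ln(0.0112/0.00708)/(2πk) = 0.4586/(2π·0.145) = 0.5034 m·K/W
  R'_conv,out = 1/(2πr h) = 1/(2π·0.0112·27.4) = 0.5186 m·K/W
ΣR = 8.499×10^-4 + 0.5034 + 0.5186 = 1.023 m·K/W
Q' = ΔT/ΣR = (68.4 °C − 24.9 °C)/1.023 = 42.5 W/m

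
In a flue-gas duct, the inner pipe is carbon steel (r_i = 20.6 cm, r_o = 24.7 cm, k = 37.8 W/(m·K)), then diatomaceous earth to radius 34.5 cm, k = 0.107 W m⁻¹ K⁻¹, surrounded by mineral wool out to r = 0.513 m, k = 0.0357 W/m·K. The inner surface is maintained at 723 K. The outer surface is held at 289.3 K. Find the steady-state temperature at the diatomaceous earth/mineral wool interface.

Resistance network (inner→outer):
  R'_carbon steel = ln(0.247/0.206)/(2πk) = 0.1815/(2π·37.8) = 7.642×10^-4 m·K/W
  R'_diatomaceous earth = ln(0.345/0.247)/(2πk) = 0.3342/(2π·0.107) = 0.4970 m·K/W
  R'_mineral wool = ln(0.513/0.345)/(2πk) = 0.3967/(2π·0.0357) = 1.769 m·K/W
ΣR = 7.642×10^-4 + 0.4970 + 1.769 = 2.267 m·K/W
Q' = ΔT/ΣR = (723 K − 289.3 K)/2.267 = 191.3 W/m
From the inner boundary to the diatomaceous earth/mineral wool interface, ΣR_partial = 0.4978 m·K/W.
T_interface = T_in − Q'·ΣR_partial = 723 K − (191.3)(0.4978) = 628 K

T = 628 K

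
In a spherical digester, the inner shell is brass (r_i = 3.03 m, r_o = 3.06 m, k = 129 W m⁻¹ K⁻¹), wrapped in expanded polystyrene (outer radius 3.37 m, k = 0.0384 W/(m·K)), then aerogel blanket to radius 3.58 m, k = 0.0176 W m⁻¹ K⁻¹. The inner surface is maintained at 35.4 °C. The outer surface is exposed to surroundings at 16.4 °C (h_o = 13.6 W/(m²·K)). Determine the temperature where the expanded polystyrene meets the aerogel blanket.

T = 27.0 °C

Resistance network (inner→outer):
  R_brass = (1/3.03 − 1/3.06)/(4πk) = 0.003236/(4π·129) = 1.996×10^-6 K/W
  R_expanded polystyrene = (1/3.06 − 1/3.37)/(4πk) = 0.03006/(4π·0.0384) = 0.06230 K/W
  R_aerogel blanket = (1/3.37 − 1/3.58)/(4πk) = 0.01741/(4π·0.0176) = 0.07870 K/W
  R_conv,out = 1/(4πr²h) = 1/(4π·3.58²·13.6) = 4.565×10^-4 K/W
ΣR = 1.996×10^-6 + 0.06230 + 0.07870 + 4.565×10^-4 = 0.1415 K/W
Q = ΔT/ΣR = (35.4 °C − 16.4 °C)/0.1415 = 134.3 W
From the inner boundary to the expanded polystyrene/aerogel blanket interface, ΣR_partial = 0.06230 K/W.
T_interface = T_in − Q·ΣR_partial = 35.4 °C − (134.3)(0.06230) = 27.0 °C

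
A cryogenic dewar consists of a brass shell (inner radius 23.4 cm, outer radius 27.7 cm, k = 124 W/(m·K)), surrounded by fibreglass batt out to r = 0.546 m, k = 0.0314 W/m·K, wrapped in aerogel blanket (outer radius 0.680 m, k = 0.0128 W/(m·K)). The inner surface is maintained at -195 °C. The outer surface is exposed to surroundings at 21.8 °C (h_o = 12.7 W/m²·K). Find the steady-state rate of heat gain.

Treat each layer as a resistance in series:
  R_brass = (1/0.234 − 1/0.277)/(4πk) = 0.6634/(4π·124) = 4.257×10^-4 K/W
  R_fibreglass batt = (1/0.277 − 1/0.546)/(4πk) = 1.779/(4π·0.0314) = 4.508 K/W
  R_aerogel blanket = (1/0.546 − 1/0.680)/(4πk) = 0.3609/(4π·0.0128) = 2.244 K/W
  R_conv,out = 1/(4πr²h) = 1/(4π·0.680²·12.7) = 0.01355 K/W
ΣR = 4.257×10^-4 + 4.508 + 2.244 + 0.01355 = 6.766 K/W
Q = ΔT/ΣR = (-195 °C − 21.8 °C)/6.766 = -32.0 W
(Negative Q ⇒ heat flows inward; heat gain = 32.0 W.)

Q = 32.0 W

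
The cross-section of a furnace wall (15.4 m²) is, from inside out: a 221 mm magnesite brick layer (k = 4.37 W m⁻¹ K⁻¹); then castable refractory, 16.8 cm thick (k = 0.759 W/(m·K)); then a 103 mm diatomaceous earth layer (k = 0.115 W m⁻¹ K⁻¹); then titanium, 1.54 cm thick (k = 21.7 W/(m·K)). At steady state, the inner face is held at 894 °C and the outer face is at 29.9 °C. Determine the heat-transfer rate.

Treat each layer as a resistance in series:
  R_magnesite brick = L/(kA) = 0.221/(4.37·15.4) = 0.003284 K/W
  R_castable refractory = L/(kA) = 0.168/(0.759·15.4) = 0.01437 K/W
  R_diatomaceous earth = L/(kA) = 0.103/(0.115·15.4) = 0.05816 K/W
  R_titanium = L/(kA) = 0.0154/(21.7·15.4) = 4.608×10^-5 K/W
ΣR = 0.003284 + 0.01437 + 0.05816 + 4.608×10^-5 = 0.07586 K/W
Q = ΔT/ΣR = (894 °C − 29.9 °C)/0.07586 = 11400 W

Q = 11400 W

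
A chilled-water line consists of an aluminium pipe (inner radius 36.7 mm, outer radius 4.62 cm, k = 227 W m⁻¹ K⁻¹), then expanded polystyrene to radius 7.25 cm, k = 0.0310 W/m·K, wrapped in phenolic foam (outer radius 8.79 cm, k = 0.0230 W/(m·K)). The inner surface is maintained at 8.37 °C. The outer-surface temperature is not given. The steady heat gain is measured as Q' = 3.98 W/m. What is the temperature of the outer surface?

Series resistances:
  R'_aluminium = ln(0.0462/0.0367)/(2πk) = 0.2302/(2π·227) = 1.614×10^-4 m·K/W
  R'_expanded polystyrene = ln(0.0725/0.0462)/(2πk) = 0.4506/(2π·0.0310) = 2.313 m·K/W
  R'_phenolic foam = ln(0.0879/0.0725)/(2πk) = 0.1926/(2π·0.0230) = 1.333 m·K/W
ΣR = 3.646 m·K/W
ΔT = Q'·ΣR = 3.98 × 3.646 = 14.51 K
Heat flows inward, so T_out = T_in + ΔT = 8.37 + 14.51 = 22.9 °C

T_out = 22.9 °C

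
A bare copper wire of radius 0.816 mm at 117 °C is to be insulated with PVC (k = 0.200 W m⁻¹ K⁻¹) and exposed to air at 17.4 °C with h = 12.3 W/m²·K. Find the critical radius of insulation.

r_cr = 1.63 cm

For a cylinder, r_cr = k_ins/h = 0.200/12.3 = 0.0163 m = 1.63 cm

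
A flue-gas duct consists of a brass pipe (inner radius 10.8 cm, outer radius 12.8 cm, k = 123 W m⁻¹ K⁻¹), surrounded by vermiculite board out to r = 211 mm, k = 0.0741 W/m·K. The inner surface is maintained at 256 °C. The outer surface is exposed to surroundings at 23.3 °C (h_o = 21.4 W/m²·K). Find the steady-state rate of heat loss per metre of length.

Q' = 210 W/m

Series thermal resistances, inner to outer:
  R'_brass = ln(0.128/0.108)/(2πk) = 0.1699/(2π·123) = 2.198×10^-4 m·K/W
  R'_vermiculite board = ln(0.211/0.128)/(2πk) = 0.4998/(2π·0.0741) = 1.074 m·K/W
  R'_conv,out = 1/(2πr h) = 1/(2π·0.211·21.4) = 0.03525 m·K/W
ΣR = 2.198×10^-4 + 1.074 + 0.03525 = 1.109 m·K/W
Q' = ΔT/ΣR = (256 °C − 23.3 °C)/1.109 = 210 W/m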